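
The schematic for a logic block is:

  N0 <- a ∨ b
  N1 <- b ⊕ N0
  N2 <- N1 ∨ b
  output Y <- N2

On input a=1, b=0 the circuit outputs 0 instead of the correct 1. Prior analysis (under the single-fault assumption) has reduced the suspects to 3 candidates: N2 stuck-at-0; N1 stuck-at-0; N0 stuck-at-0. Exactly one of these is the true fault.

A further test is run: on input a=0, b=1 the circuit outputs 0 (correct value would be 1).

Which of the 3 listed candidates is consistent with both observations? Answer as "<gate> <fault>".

N2 stuck-at-0

Evaluate each candidate on input a=0, b=1:
  N2 stuck-at-0: N0=1, N1=0, N2=0 [stuck-at-0] → 0 — matches
  N1 stuck-at-0: N0=1, N1=0 [stuck-at-0], N2=1 → 1 — eliminated
  N0 stuck-at-0: N0=0 [stuck-at-0], N1=1, N2=1 → 1 — eliminated
Only N2 stuck-at-0 reproduces the observed 0.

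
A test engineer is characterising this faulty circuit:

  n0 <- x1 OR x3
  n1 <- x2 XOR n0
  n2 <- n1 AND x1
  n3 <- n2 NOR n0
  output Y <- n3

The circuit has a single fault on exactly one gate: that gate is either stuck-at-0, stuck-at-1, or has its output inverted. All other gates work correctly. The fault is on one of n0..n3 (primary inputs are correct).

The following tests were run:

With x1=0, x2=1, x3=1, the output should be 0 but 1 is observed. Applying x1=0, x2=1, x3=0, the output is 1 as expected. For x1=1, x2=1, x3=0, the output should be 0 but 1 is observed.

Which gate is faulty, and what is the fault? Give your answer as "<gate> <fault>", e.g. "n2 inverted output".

Fault-free values for test 1 (x1=0, x2=1, x3=1): n0=1, n1=0, n2=0, n3=0, giving Y=0. Observed 1.
Test 1: faults giving observed 1 are {n0 stuck-at-0, n0 inverted output, n3 stuck-at-1, n3 inverted output}.
Test 2 (x1=0, x2=1, x3=0): fault-free n0=0, n1=1, n2=0, n3=1 → 1; observed 1. Eliminates n0 inverted output, n3 inverted output.
Test 3 (x1=1, x2=1, x3=0): fault-free n0=1, n1=0, n2=0, n3=0 → 0; observed 1. Eliminates n0 stuck-at-0.
Only n3 stuck-at-1 is consistent with every test.

n3 stuck-at-1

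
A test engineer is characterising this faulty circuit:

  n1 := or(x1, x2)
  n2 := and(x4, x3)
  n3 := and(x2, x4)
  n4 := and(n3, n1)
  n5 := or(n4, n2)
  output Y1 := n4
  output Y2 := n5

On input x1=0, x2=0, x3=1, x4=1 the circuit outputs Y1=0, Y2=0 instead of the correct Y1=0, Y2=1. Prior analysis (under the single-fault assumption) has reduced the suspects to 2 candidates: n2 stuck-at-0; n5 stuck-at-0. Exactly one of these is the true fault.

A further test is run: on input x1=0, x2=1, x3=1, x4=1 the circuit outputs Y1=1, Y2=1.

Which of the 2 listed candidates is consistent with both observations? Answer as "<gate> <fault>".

n2 stuck-at-0

Evaluate each candidate on input x1=0, x2=1, x3=1, x4=1:
  n2 stuck-at-0: n1=1, n2=0 [stuck-at-0], n3=1, n4=1, n5=1 → Y1=1, Y2=1 — matches
  n5 stuck-at-0: n1=1, n2=1, n3=1, n4=1, n5=0 [stuck-at-0] → Y1=1, Y2=0 — eliminated
Only n2 stuck-at-0 reproduces the observed Y1=1, Y2=1.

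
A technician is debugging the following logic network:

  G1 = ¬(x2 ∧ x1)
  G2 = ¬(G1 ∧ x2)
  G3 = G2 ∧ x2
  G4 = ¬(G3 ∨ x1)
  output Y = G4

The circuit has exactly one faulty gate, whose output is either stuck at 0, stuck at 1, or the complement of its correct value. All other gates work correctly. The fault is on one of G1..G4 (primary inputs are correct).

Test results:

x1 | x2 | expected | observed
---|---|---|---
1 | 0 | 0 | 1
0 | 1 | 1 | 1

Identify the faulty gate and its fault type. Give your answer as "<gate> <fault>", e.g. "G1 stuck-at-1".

G4 stuck-at-1

Fault-free values for test 1 (x1=1, x2=0): G1=1, G2=1, G3=0, G4=0, giving Y=0. Observed 1.
Test 1: faults giving observed 1 are {G4 stuck-at-1, G4 inverted output}.
Test 2 (x1=0, x2=1): fault-free G1=1, G2=0, G3=0, G4=1 → 1; observed 1. Eliminates G4 inverted output.
Only G4 stuck-at-1 is consistent with every test.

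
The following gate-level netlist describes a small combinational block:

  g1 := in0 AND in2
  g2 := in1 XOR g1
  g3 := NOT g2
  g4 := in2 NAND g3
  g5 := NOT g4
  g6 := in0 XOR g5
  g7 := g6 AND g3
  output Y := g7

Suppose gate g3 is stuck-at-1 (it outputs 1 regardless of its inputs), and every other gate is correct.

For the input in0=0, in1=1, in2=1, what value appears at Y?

1

Propagate with g3 forced: g1=0, g2=1, g3=1 [stuck-at-1], g4=0, g5=1, g6=1, g7=1.
So Y = 1. (Without the fault it would be 0.)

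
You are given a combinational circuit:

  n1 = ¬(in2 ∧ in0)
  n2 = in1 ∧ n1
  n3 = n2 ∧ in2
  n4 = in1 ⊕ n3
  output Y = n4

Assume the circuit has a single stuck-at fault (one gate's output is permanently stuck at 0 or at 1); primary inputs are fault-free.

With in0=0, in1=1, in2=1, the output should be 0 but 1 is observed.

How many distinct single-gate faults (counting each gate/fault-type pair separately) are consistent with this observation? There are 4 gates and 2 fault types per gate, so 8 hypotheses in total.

Fault-free: n1=1, n2=1, n3=1, n4=0 → 0. Observed 1.
  n1 stuck-at-0: output 1 ✓
  n1 stuck-at-1: output 0 ✗
  n2 stuck-at-0: output 1 ✓
  n2 stuck-at-1: output 0 ✗
  n3 stuck-at-0: output 1 ✓
  n3 stuck-at-1: output 0 ✗
  n4 stuck-at-0: output 0 ✗
  n4 stuck-at-1: output 1 ✓
Consistent faults: {n1 stuck-at-0, n2 stuck-at-0, n3 stuck-at-0, n4 stuck-at-1} — 4 in all.

4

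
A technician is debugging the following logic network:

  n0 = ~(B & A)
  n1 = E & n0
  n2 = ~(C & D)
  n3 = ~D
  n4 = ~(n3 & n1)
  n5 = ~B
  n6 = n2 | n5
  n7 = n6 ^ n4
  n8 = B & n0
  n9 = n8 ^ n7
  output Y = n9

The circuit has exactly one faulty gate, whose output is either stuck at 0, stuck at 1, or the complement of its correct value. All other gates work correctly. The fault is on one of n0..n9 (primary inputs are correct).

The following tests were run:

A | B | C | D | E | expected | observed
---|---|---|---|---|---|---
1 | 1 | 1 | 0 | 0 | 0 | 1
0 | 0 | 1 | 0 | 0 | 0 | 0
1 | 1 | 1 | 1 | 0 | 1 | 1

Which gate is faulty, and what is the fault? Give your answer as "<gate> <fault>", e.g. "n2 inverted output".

n2 stuck-at-0

Fault-free values for test 1 (A=1, B=1, C=1, D=0, E=0): n0=0, n1=0, n2=1, n3=1, n4=1, n5=0, n6=1, n7=0, n8=0, n9=0, giving Y=0. Observed 1.
Test 1: faults giving observed 1 are {n0 stuck-at-1, n0 inverted output, n1 stuck-at-1, n1 inverted output, n2 stuck-at-0, n2 inverted output, n4 stuck-at-0, n4 inverted output, n6 stuck-at-0, n6 inverted output, n7 stuck-at-1, n7 inverted output, n8 stuck-at-1, n8 inverted output, n9 stuck-at-1, n9 inverted output}.
Test 2 (A=0, B=0, C=1, D=0, E=0): fault-free n0=1, n1=0, n2=1, n3=1, n4=1, n5=1, n6=1, n7=0, n8=0, n9=0 → 0; observed 0. Eliminates n1 stuck-at-1, n1 inverted output, n4 stuck-at-0, n4 inverted output, n6 stuck-at-0, n6 inverted output, n7 stuck-at-1, n7 inverted output, n8 stuck-at-1, n8 inverted output, n9 stuck-at-1, n9 inverted output.
Test 3 (A=1, B=1, C=1, D=1, E=0): fault-free n0=0, n1=0, n2=0, n3=0, n4=1, n5=0, n6=0, n7=1, n8=0, n9=1 → 1; observed 1. Eliminates n0 stuck-at-1, n0 inverted output, n2 inverted output.
Only n2 stuck-at-0 is consistent with every test.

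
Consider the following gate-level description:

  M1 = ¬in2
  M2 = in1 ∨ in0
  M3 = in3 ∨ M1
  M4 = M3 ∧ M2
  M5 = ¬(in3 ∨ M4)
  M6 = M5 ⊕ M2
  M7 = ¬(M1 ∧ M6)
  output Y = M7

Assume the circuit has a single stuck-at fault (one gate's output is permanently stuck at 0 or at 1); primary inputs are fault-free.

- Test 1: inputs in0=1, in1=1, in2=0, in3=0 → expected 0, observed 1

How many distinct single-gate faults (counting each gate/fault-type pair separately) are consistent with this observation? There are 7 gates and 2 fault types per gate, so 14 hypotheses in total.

6

Fault-free: M1=1, M2=1, M3=1, M4=1, M5=0, M6=1, M7=0 → 0. Observed 1.
  M1 stuck-at-0: output 1 ✓
  M1 stuck-at-1: output 0 ✗
  M2 stuck-at-0: output 0 ✗
  M2 stuck-at-1: output 0 ✗
  M3 stuck-at-0: output 1 ✓
  M3 stuck-at-1: output 0 ✗
  M4 stuck-at-0: output 1 ✓
  M4 stuck-at-1: output 0 ✗
  M5 stuck-at-0: output 0 ✗
  M5 stuck-at-1: output 1 ✓
  M6 stuck-at-0: output 1 ✓
  M6 stuck-at-1: output 0 ✗
  M7 stuck-at-0: output 0 ✗
  M7 stuck-at-1: output 1 ✓
Consistent faults: {M1 stuck-at-0, M3 stuck-at-0, M4 stuck-at-0, M5 stuck-at-1, M6 stuck-at-0, M7 stuck-at-1} — 6 in all.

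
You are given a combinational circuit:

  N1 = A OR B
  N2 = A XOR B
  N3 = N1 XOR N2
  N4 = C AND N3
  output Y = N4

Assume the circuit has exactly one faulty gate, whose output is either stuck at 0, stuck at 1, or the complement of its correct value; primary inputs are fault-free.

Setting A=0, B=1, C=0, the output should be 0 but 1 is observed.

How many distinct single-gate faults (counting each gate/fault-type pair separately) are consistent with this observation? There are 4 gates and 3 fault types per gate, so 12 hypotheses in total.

Fault-free: N1=1, N2=1, N3=0, N4=0 → 0. Observed 1.
  N1 stuck-at-0: output 0 ✗
  N1 stuck-at-1: output 0 ✗
  N1 inverted output: output 0 ✗
  N2 stuck-at-0: output 0 ✗
  N2 stuck-at-1: output 0 ✗
  N2 inverted output: output 0 ✗
  N3 stuck-at-0: output 0 ✗
  N3 stuck-at-1: output 0 ✗
  N3 inverted output: output 0 ✗
  N4 stuck-at-0: output 0 ✗
  N4 stuck-at-1: output 1 ✓
  N4 inverted output: output 1 ✓
Consistent faults: {N4 stuck-at-1, N4 inverted output} — 2 in all.

2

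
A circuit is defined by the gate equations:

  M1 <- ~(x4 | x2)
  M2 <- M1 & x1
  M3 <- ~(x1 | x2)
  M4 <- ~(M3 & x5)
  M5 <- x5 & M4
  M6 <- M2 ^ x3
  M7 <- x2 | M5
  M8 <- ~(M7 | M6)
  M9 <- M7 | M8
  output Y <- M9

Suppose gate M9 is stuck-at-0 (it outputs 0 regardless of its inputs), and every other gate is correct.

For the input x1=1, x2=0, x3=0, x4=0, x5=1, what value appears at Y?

Propagate with M9 forced: M1=1, M2=1, M3=0, M4=1, M5=1, M6=1, M7=1, M8=0, M9=0 [stuck-at-0].
So Y = 0. (Without the fault it would be 1.)

0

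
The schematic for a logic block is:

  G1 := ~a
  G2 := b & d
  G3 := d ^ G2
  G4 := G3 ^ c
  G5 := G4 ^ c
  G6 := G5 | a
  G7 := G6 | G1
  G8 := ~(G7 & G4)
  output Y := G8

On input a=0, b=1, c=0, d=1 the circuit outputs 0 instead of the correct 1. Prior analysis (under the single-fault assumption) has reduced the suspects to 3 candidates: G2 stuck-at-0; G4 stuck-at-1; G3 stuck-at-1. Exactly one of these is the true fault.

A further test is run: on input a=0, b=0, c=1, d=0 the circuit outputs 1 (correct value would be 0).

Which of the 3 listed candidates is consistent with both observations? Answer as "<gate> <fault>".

G3 stuck-at-1

Evaluate each candidate on input a=0, b=0, c=1, d=0:
  G2 stuck-at-0: G1=1, G2=0 [stuck-at-0], G3=0, G4=1, G5=0, G6=0, G7=1, G8=0 → 0 — eliminated
  G4 stuck-at-1: G1=1, G2=0, G3=0, G4=1 [stuck-at-1], G5=0, G6=0, G7=1, G8=0 → 0 — eliminated
  G3 stuck-at-1: G1=1, G2=0, G3=1 [stuck-at-1], G4=0, G5=1, G6=1, G7=1, G8=1 → 1 — matches
Only G3 stuck-at-1 reproduces the observed 1.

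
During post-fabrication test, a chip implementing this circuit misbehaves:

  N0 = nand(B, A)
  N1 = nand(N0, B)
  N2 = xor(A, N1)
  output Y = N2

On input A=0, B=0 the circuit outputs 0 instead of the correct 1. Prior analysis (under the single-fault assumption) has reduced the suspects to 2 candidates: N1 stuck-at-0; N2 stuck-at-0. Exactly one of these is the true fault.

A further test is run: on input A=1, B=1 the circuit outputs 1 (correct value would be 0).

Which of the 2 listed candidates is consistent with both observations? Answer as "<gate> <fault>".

Evaluate each candidate on input A=1, B=1:
  N1 stuck-at-0: N0=0, N1=0 [stuck-at-0], N2=1 → 1 — matches
  N2 stuck-at-0: N0=0, N1=1, N2=0 [stuck-at-0] → 0 — eliminated
Only N1 stuck-at-0 reproduces the observed 1.

N1 stuck-at-0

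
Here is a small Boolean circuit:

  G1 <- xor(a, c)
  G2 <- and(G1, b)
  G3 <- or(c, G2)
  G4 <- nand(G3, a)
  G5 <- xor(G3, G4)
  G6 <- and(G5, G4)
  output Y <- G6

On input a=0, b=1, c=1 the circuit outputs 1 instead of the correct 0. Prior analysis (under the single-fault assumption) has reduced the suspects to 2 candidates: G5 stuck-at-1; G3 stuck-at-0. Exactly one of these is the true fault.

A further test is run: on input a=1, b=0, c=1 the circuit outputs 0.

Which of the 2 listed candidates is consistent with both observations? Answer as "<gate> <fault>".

Evaluate each candidate on input a=1, b=0, c=1:
  G5 stuck-at-1: G1=0, G2=0, G3=1, G4=0, G5=1 [stuck-at-1], G6=0 → 0 — matches
  G3 stuck-at-0: G1=0, G2=0, G3=0 [stuck-at-0], G4=1, G5=1, G6=1 → 1 — eliminated
Only G5 stuck-at-1 reproduces the observed 0.

G5 stuck-at-1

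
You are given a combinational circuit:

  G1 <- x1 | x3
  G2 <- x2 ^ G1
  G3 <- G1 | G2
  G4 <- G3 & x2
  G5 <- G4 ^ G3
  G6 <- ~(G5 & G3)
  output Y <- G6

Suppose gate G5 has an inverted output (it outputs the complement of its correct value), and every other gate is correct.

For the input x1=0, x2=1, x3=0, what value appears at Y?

0

Propagate with G5 forced: G1=0, G2=1, G3=1, G4=1, G5=1 [inverted output], G6=0.
So Y = 0. (Without the fault it would be 1.)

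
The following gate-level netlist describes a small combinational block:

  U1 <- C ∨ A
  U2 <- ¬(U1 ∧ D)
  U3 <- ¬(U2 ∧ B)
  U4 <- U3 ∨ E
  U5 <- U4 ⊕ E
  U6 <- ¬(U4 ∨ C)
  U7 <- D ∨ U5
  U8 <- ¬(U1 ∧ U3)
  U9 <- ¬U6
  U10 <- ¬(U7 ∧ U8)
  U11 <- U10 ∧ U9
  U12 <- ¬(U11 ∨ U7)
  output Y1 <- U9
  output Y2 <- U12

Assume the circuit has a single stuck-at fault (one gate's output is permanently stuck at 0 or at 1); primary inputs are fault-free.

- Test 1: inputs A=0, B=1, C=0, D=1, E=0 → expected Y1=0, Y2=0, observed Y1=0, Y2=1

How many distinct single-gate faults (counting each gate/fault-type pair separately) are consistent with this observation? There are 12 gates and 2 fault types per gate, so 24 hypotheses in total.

Fault-free: U1=0, U2=1, U3=0, U4=0, U5=0, U6=1, U7=1, U8=1, U9=0, U10=0, U11=0, U12=0 → Y1=0, Y2=0. Observed Y1=0, Y2=1.
  U1: none of the 2 fault types match ✗
  U2: none of the 2 fault types match ✗
  U3: none of the 2 fault types match ✗
  U4: none of the 2 fault types match ✗
  U5: none of the 2 fault types match ✗
  U6: none of the 2 fault types match ✗
  U7: stuck-at-0 ✓; others ✗
  U8: none of the 2 fault types match ✗
  U9: none of the 2 fault types match ✗
  U10: none of the 2 fault types match ✗
  U11: none of the 2 fault types match ✗
  U12: stuck-at-1 ✓; others ✗
Consistent faults: {U7 stuck-at-0, U12 stuck-at-1} — 2 in all.

2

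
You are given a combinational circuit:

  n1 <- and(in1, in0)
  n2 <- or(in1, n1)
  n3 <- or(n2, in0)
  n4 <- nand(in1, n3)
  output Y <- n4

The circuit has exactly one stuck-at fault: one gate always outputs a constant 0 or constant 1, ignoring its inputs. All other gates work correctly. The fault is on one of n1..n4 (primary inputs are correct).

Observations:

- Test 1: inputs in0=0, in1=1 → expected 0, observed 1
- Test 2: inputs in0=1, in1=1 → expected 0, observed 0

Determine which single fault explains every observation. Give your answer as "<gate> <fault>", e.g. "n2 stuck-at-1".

Fault-free values for test 1 (in0=0, in1=1): n1=0, n2=1, n3=1, n4=0, giving Y=0. Observed 1.
Test 1: faults giving observed 1 are {n2 stuck-at-0, n3 stuck-at-0, n4 stuck-at-1}.
Test 2 (in0=1, in1=1): fault-free n1=1, n2=1, n3=1, n4=0 → 0; observed 0. Eliminates n3 stuck-at-0, n4 stuck-at-1.
Only n2 stuck-at-0 is consistent with every test.

n2 stuck-at-0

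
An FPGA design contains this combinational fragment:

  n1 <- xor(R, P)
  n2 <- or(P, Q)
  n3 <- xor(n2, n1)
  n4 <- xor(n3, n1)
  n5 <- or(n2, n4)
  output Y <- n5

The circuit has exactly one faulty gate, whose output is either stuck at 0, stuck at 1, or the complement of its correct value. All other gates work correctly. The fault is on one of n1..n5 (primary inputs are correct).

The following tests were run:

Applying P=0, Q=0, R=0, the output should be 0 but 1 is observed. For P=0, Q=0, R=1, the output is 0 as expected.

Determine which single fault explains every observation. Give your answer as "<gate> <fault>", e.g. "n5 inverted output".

Fault-free values for test 1 (P=0, Q=0, R=0): n1=0, n2=0, n3=0, n4=0, n5=0, giving Y=0. Observed 1.
Test 1: faults giving observed 1 are {n2 stuck-at-1, n2 inverted output, n3 stuck-at-1, n3 inverted output, n4 stuck-at-1, n4 inverted output, n5 stuck-at-1, n5 inverted output}.
Test 2 (P=0, Q=0, R=1): fault-free n1=1, n2=0, n3=1, n4=0, n5=0 → 0; observed 0. Eliminates n2 stuck-at-1, n2 inverted output, n3 inverted output, n4 stuck-at-1, n4 inverted output, n5 stuck-at-1, n5 inverted output.
Only n3 stuck-at-1 is consistent with every test.

n3 stuck-at-1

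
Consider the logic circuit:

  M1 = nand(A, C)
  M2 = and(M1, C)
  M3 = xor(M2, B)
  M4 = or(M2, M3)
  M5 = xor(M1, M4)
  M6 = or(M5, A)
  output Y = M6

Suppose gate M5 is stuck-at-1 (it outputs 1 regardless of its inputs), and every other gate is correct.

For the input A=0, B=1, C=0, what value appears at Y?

Propagate with M5 forced: M1=1, M2=0, M3=1, M4=1, M5=1 [stuck-at-1], M6=1.
So Y = 1. (Without the fault it would be 0.)

1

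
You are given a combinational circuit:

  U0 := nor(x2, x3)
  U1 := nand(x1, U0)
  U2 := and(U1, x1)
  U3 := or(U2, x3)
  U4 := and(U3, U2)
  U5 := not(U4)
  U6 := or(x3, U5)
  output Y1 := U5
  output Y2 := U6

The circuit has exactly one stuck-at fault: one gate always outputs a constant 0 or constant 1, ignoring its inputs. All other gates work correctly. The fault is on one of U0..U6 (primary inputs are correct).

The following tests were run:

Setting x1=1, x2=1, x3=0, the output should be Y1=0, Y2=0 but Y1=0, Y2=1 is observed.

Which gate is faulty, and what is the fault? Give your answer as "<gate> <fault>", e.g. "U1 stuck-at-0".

U6 stuck-at-1

Fault-free values for test 1 (x1=1, x2=1, x3=0): U0=0, U1=1, U2=1, U3=1, U4=1, U5=0, U6=0, giving Y1=0, Y2=0. Observed Y1=0, Y2=1.
Test 1: faults giving observed Y1=0, Y2=1 are {U6 stuck-at-1}.
Only U6 stuck-at-1 is consistent with every test.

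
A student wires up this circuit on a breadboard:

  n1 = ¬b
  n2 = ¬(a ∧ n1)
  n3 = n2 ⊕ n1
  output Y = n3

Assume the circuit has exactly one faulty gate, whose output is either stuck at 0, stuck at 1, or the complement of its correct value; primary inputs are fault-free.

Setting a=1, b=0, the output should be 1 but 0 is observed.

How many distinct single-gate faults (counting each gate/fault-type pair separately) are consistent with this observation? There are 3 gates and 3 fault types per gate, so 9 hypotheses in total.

Fault-free: n1=1, n2=0, n3=1 → 1. Observed 0.
  n1 stuck-at-0: output 1 ✗
  n1 stuck-at-1: output 1 ✗
  n1 inverted output: output 1 ✗
  n2 stuck-at-0: output 1 ✗
  n2 stuck-at-1: output 0 ✓
  n2 inverted output: output 0 ✓
  n3 stuck-at-0: output 0 ✓
  n3 stuck-at-1: output 1 ✗
  n3 inverted output: output 0 ✓
Consistent faults: {n2 stuck-at-1, n2 inverted output, n3 stuck-at-0, n3 inverted output} — 4 in all.

4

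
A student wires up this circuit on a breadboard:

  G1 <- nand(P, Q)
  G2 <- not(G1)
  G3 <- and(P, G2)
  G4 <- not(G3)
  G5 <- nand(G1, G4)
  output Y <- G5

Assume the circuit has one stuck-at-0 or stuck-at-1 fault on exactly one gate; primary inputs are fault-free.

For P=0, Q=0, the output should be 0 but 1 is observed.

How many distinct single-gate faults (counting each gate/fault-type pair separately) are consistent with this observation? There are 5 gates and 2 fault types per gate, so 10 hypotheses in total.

4

Fault-free: G1=1, G2=0, G3=0, G4=1, G5=0 → 0. Observed 1.
  G1 stuck-at-0: output 1 ✓
  G1 stuck-at-1: output 0 ✗
  G2 stuck-at-0: output 0 ✗
  G2 stuck-at-1: output 0 ✗
  G3 stuck-at-0: output 0 ✗
  G3 stuck-at-1: output 1 ✓
  G4 stuck-at-0: output 1 ✓
  G4 stuck-at-1: output 0 ✗
  G5 stuck-at-0: output 0 ✗
  G5 stuck-at-1: output 1 ✓
Consistent faults: {G1 stuck-at-0, G3 stuck-at-1, G4 stuck-at-0, G5 stuck-at-1} — 4 in all.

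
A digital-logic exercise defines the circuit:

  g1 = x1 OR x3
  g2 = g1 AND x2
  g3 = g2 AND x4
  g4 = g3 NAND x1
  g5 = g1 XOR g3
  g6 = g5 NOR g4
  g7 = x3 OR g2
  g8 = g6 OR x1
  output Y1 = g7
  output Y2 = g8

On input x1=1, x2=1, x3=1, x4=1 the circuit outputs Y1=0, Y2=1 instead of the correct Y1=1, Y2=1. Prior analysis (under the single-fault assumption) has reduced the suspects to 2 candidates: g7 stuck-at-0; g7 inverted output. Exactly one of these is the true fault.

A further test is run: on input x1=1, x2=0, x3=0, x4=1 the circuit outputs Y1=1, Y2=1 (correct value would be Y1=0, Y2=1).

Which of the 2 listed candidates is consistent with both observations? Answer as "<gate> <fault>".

g7 inverted output

Evaluate each candidate on input x1=1, x2=0, x3=0, x4=1:
  g7 stuck-at-0: g1=1, g2=0, g3=0, g4=1, g5=1, g6=0, g7=0 [stuck-at-0], g8=1 → Y1=0, Y2=1 — eliminated
  g7 inverted output: g1=1, g2=0, g3=0, g4=1, g5=1, g6=0, g7=1 [inverted output], g8=1 → Y1=1, Y2=1 — matches
Only g7 inverted output reproduces the observed Y1=1, Y2=1.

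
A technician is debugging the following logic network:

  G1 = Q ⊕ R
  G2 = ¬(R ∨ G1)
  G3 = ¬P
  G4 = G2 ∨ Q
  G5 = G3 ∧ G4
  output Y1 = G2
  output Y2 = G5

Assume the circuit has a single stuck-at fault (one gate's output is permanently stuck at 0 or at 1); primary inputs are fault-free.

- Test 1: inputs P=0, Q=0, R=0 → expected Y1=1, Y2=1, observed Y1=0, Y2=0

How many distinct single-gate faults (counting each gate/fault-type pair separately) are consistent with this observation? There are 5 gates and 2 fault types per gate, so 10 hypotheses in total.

2

Fault-free: G1=0, G2=1, G3=1, G4=1, G5=1 → Y1=1, Y2=1. Observed Y1=0, Y2=0.
  G1 stuck-at-0: output Y1=1, Y2=1 ✗
  G1 stuck-at-1: output Y1=0, Y2=0 ✓
  G2 stuck-at-0: output Y1=0, Y2=0 ✓
  G2 stuck-at-1: output Y1=1, Y2=1 ✗
  G3 stuck-at-0: output Y1=1, Y2=0 ✗
  G3 stuck-at-1: output Y1=1, Y2=1 ✗
  G4 stuck-at-0: output Y1=1, Y2=0 ✗
  G4 stuck-at-1: output Y1=1, Y2=1 ✗
  G5 stuck-at-0: output Y1=1, Y2=0 ✗
  G5 stuck-at-1: output Y1=1, Y2=1 ✗
Consistent faults: {G1 stuck-at-1, G2 stuck-at-0} — 2 in all.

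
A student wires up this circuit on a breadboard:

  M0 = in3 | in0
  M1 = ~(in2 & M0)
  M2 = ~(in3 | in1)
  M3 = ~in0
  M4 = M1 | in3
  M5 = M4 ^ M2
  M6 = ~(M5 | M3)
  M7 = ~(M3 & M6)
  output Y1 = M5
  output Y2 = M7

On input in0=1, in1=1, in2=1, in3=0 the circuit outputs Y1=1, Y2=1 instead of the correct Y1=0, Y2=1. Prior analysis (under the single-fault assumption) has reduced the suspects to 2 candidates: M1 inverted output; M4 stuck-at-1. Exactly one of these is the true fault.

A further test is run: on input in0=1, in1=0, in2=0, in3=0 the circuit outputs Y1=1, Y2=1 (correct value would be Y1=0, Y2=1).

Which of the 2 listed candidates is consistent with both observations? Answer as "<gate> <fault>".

M1 inverted output

Evaluate each candidate on input in0=1, in1=0, in2=0, in3=0:
  M1 inverted output: M0=1, M1=0 [inverted output], M2=1, M3=0, M4=0, M5=1, M6=0, M7=1 → Y1=1, Y2=1 — matches
  M4 stuck-at-1: M0=1, M1=1, M2=1, M3=0, M4=1 [stuck-at-1], M5=0, M6=1, M7=1 → Y1=0, Y2=1 — eliminated
Only M1 inverted output reproduces the observed Y1=1, Y2=1.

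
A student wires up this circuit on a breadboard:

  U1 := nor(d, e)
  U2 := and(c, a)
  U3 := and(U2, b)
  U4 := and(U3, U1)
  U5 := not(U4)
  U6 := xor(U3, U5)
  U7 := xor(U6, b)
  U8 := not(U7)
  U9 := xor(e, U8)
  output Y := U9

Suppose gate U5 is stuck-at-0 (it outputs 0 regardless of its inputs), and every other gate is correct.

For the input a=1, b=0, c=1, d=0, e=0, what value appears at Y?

1

Propagate with U5 forced: U1=1, U2=1, U3=0, U4=0, U5=0 [stuck-at-0], U6=0, U7=0, U8=1, U9=1.
So Y = 1. (Without the fault it would be 0.)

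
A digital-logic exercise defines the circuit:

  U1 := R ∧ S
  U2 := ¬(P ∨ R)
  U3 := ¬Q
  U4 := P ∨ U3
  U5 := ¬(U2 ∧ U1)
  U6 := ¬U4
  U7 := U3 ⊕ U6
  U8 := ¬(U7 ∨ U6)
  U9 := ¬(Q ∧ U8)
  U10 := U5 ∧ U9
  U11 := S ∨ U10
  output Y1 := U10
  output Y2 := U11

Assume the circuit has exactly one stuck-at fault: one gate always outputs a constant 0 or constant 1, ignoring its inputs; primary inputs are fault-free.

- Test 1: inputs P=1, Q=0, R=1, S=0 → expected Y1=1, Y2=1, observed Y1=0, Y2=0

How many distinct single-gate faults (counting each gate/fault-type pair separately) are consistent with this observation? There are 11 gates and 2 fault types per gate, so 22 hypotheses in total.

3

Fault-free: U1=0, U2=0, U3=1, U4=1, U5=1, U6=0, U7=1, U8=0, U9=1, U10=1, U11=1 → Y1=1, Y2=1. Observed Y1=0, Y2=0.
  U1: none of the 2 fault types match ✗
  U2: none of the 2 fault types match ✗
  U3: none of the 2 fault types match ✗
  U4: none of the 2 fault types match ✗
  U5: stuck-at-0 ✓; others ✗
  U6: none of the 2 fault types match ✗
  U7: none of the 2 fault types match ✗
  U8: none of the 2 fault types match ✗
  U9: stuck-at-0 ✓; others ✗
  U10: stuck-at-0 ✓; others ✗
  U11: none of the 2 fault types match ✗
Consistent faults: {U5 stuck-at-0, U9 stuck-at-0, U10 stuck-at-0} — 3 in all.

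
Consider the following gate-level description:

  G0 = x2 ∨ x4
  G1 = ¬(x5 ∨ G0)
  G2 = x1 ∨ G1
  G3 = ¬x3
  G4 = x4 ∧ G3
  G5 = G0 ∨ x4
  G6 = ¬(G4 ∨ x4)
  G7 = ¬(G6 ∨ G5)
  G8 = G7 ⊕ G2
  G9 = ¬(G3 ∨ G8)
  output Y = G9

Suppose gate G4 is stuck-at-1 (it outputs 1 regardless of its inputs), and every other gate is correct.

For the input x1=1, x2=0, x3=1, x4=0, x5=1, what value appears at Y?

Propagate with G4 forced: G0=0, G1=0, G2=1, G3=0, G4=1 [stuck-at-1], G5=0, G6=0, G7=1, G8=0, G9=1.
So Y = 1. (Without the fault it would be 0.)

1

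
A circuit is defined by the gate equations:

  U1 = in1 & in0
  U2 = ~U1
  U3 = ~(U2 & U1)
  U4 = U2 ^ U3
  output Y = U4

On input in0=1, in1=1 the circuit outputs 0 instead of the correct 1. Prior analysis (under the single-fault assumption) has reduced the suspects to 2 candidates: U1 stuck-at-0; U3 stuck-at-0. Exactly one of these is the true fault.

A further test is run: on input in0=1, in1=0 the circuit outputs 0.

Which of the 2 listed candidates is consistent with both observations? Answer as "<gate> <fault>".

U1 stuck-at-0

Evaluate each candidate on input in0=1, in1=0:
  U1 stuck-at-0: U1=0 [stuck-at-0], U2=1, U3=1, U4=0 → 0 — matches
  U3 stuck-at-0: U1=0, U2=1, U3=0 [stuck-at-0], U4=1 → 1 — eliminated
Only U1 stuck-at-0 reproduces the observed 0.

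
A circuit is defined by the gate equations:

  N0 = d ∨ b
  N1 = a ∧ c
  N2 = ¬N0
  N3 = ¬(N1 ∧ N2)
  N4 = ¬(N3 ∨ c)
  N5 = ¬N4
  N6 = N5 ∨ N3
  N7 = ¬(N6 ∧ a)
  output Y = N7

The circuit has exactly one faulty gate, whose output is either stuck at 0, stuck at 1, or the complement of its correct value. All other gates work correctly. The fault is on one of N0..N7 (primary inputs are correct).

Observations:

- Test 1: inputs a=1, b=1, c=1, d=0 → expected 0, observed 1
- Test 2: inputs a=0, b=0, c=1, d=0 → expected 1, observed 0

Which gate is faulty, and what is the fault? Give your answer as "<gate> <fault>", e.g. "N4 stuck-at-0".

Fault-free values for test 1 (a=1, b=1, c=1, d=0): N0=1, N1=1, N2=0, N3=1, N4=0, N5=1, N6=1, N7=0, giving Y=0. Observed 1.
Test 1: faults giving observed 1 are {N6 stuck-at-0, N6 inverted output, N7 stuck-at-1, N7 inverted output}.
Test 2 (a=0, b=0, c=1, d=0): fault-free N0=0, N1=0, N2=1, N3=1, N4=0, N5=1, N6=1, N7=1 → 1; observed 0. Eliminates N6 stuck-at-0, N6 inverted output, N7 stuck-at-1.
Only N7 inverted output is consistent with every test.

N7 inverted output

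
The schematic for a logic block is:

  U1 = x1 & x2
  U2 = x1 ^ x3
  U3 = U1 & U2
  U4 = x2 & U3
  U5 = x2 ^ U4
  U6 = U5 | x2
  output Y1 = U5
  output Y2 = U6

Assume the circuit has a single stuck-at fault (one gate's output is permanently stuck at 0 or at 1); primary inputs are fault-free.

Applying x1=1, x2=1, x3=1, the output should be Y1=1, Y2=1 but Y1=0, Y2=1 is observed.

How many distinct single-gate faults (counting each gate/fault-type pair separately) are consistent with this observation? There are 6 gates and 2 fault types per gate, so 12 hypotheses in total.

Fault-free: U1=1, U2=0, U3=0, U4=0, U5=1, U6=1 → Y1=1, Y2=1. Observed Y1=0, Y2=1.
  U1 stuck-at-0: output Y1=1, Y2=1 ✗
  U1 stuck-at-1: output Y1=1, Y2=1 ✗
  U2 stuck-at-0: output Y1=1, Y2=1 ✗
  U2 stuck-at-1: output Y1=0, Y2=1 ✓
  U3 stuck-at-0: output Y1=1, Y2=1 ✗
  U3 stuck-at-1: output Y1=0, Y2=1 ✓
  U4 stuck-at-0: output Y1=1, Y2=1 ✗
  U4 stuck-at-1: output Y1=0, Y2=1 ✓
  U5 stuck-at-0: output Y1=0, Y2=1 ✓
  U5 stuck-at-1: output Y1=1, Y2=1 ✗
  U6 stuck-at-0: output Y1=1, Y2=0 ✗
  U6 stuck-at-1: output Y1=1, Y2=1 ✗
Consistent faults: {U2 stuck-at-1, U3 stuck-at-1, U4 stuck-at-1, U5 stuck-at-0} — 4 in all.

4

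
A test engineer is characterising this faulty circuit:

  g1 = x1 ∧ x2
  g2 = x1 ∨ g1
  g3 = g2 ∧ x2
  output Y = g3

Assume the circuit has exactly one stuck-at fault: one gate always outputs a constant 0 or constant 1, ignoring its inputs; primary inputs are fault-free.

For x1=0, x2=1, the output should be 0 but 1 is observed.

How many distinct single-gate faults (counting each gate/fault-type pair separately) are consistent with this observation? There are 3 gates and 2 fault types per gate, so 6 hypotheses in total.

Fault-free: g1=0, g2=0, g3=0 → 0. Observed 1.
  g1 stuck-at-0: output 0 ✗
  g1 stuck-at-1: output 1 ✓
  g2 stuck-at-0: output 0 ✗
  g2 stuck-at-1: output 1 ✓
  g3 stuck-at-0: output 0 ✗
  g3 stuck-at-1: output 1 ✓
Consistent faults: {g1 stuck-at-1, g2 stuck-at-1, g3 stuck-at-1} — 3 in all.

3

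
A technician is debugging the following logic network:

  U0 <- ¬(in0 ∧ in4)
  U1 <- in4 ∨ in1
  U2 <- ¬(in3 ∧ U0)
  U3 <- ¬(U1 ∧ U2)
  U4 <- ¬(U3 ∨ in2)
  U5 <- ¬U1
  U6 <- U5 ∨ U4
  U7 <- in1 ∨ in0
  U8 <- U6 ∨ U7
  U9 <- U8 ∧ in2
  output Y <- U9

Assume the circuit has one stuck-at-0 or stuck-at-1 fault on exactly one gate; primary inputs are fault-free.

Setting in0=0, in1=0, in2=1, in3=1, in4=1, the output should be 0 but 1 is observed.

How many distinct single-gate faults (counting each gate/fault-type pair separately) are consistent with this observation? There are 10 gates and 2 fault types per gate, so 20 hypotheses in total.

Fault-free: U0=1, U1=1, U2=0, U3=1, U4=0, U5=0, U6=0, U7=0, U8=0, U9=0 → 0. Observed 1.
  U0: none of the 2 fault types match ✗
  U1: stuck-at-0 ✓; others ✗
  U2: none of the 2 fault types match ✗
  U3: none of the 2 fault types match ✗
  U4: stuck-at-1 ✓; others ✗
  U5: stuck-at-1 ✓; others ✗
  U6: stuck-at-1 ✓; others ✗
  U7: stuck-at-1 ✓; others ✗
  U8: stuck-at-1 ✓; others ✗
  U9: stuck-at-1 ✓; others ✗
Consistent faults: {U1 stuck-at-0, U4 stuck-at-1, U5 stuck-at-1, U6 stuck-at-1, U7 stuck-at-1, U8 stuck-at-1, U9 stuck-at-1} — 7 in all.

7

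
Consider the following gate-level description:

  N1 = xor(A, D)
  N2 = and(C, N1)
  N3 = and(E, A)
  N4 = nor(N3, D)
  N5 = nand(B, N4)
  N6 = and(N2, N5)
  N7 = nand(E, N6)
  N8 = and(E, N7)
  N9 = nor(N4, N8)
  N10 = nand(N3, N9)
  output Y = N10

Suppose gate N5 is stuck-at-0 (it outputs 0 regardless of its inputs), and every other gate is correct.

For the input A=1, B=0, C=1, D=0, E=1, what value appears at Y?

1

Propagate with N5 forced: N1=1, N2=1, N3=1, N4=0, N5=0 [stuck-at-0], N6=0, N7=1, N8=1, N9=0, N10=1.
So Y = 1. (Without the fault it would be 0.)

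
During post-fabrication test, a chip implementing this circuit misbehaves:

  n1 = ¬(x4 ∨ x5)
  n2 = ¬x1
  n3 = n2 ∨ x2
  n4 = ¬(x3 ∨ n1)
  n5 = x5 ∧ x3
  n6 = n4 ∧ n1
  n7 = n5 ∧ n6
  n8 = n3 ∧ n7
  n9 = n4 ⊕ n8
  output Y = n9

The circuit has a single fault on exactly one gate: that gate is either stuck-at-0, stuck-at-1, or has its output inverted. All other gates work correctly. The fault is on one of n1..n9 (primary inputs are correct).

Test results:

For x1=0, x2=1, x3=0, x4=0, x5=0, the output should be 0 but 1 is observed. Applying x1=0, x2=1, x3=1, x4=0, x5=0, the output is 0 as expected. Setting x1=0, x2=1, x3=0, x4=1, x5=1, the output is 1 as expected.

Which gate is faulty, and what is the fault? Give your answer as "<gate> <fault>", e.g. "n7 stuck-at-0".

Fault-free values for test 1 (x1=0, x2=1, x3=0, x4=0, x5=0): n1=1, n2=1, n3=1, n4=0, n5=0, n6=0, n7=0, n8=0, n9=0, giving Y=0. Observed 1.
Test 1: faults giving observed 1 are {n1 stuck-at-0, n1 inverted output, n4 stuck-at-1, n4 inverted output, n7 stuck-at-1, n7 inverted output, n8 stuck-at-1, n8 inverted output, n9 stuck-at-1, n9 inverted output}.
Test 2 (x1=0, x2=1, x3=1, x4=0, x5=0): fault-free n1=1, n2=1, n3=1, n4=0, n5=0, n6=0, n7=0, n8=0, n9=0 → 0; observed 0. Eliminates n4 stuck-at-1, n4 inverted output, n7 stuck-at-1, n7 inverted output, n8 stuck-at-1, n8 inverted output, n9 stuck-at-1, n9 inverted output.
Test 3 (x1=0, x2=1, x3=0, x4=1, x5=1): fault-free n1=0, n2=1, n3=1, n4=1, n5=0, n6=0, n7=0, n8=0, n9=1 → 1; observed 1. Eliminates n1 inverted output.
Only n1 stuck-at-0 is consistent with every test.

n1 stuck-at-0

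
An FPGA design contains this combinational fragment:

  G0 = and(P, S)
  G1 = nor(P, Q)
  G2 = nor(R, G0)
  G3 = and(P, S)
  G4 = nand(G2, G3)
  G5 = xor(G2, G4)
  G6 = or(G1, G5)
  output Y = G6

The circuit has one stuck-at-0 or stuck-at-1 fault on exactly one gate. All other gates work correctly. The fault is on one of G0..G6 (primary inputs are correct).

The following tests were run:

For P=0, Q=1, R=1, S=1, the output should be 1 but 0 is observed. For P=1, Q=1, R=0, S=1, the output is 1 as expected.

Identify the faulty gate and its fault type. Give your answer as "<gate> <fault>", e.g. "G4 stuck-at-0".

Fault-free values for test 1 (P=0, Q=1, R=1, S=1): G0=0, G1=0, G2=0, G3=0, G4=1, G5=1, G6=1, giving Y=1. Observed 0.
Test 1: faults giving observed 0 are {G2 stuck-at-1, G4 stuck-at-0, G5 stuck-at-0, G6 stuck-at-0}.
Test 2 (P=1, Q=1, R=0, S=1): fault-free G0=1, G1=0, G2=0, G3=1, G4=1, G5=1, G6=1 → 1; observed 1. Eliminates G4 stuck-at-0, G5 stuck-at-0, G6 stuck-at-0.
Only G2 stuck-at-1 is consistent with every test.

G2 stuck-at-1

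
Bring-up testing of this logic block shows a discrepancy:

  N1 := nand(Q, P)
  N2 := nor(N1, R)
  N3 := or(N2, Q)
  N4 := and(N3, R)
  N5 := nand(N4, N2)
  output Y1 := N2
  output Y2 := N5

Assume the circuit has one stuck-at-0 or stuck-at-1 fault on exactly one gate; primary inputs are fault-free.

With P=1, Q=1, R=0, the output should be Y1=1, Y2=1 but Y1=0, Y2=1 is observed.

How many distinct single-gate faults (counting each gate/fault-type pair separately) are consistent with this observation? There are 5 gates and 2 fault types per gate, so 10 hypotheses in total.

2

Fault-free: N1=0, N2=1, N3=1, N4=0, N5=1 → Y1=1, Y2=1. Observed Y1=0, Y2=1.
  N1 stuck-at-0: output Y1=1, Y2=1 ✗
  N1 stuck-at-1: output Y1=0, Y2=1 ✓
  N2 stuck-at-0: output Y1=0, Y2=1 ✓
  N2 stuck-at-1: output Y1=1, Y2=1 ✗
  N3 stuck-at-0: output Y1=1, Y2=1 ✗
  N3 stuck-at-1: output Y1=1, Y2=1 ✗
  N4 stuck-at-0: output Y1=1, Y2=1 ✗
  N4 stuck-at-1: output Y1=1, Y2=0 ✗
  N5 stuck-at-0: output Y1=1, Y2=0 ✗
  N5 stuck-at-1: output Y1=1, Y2=1 ✗
Consistent faults: {N1 stuck-at-1, N2 stuck-at-0} — 2 in all.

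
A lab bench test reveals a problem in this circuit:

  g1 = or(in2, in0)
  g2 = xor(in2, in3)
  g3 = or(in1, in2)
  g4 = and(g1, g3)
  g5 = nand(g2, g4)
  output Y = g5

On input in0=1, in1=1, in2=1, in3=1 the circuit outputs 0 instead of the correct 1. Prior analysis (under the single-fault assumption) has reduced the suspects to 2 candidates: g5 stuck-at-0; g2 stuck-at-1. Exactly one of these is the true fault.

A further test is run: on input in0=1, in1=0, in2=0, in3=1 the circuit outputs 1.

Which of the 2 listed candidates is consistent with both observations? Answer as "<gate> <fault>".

g2 stuck-at-1

Evaluate each candidate on input in0=1, in1=0, in2=0, in3=1:
  g5 stuck-at-0: g1=1, g2=1, g3=0, g4=0, g5=0 [stuck-at-0] → 0 — eliminated
  g2 stuck-at-1: g1=1, g2=1 [stuck-at-1], g3=0, g4=0, g5=1 → 1 — matches
Only g2 stuck-at-1 reproduces the observed 1.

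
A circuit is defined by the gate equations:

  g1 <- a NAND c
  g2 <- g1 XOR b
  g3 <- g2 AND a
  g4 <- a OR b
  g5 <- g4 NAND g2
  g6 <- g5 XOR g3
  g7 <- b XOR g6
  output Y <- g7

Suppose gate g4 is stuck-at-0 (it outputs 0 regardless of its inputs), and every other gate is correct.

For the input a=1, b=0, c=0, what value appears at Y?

Propagate with g4 forced: g1=1, g2=1, g3=1, g4=0 [stuck-at-0], g5=1, g6=0, g7=0.
So Y = 0. (Without the fault it would be 1.)

0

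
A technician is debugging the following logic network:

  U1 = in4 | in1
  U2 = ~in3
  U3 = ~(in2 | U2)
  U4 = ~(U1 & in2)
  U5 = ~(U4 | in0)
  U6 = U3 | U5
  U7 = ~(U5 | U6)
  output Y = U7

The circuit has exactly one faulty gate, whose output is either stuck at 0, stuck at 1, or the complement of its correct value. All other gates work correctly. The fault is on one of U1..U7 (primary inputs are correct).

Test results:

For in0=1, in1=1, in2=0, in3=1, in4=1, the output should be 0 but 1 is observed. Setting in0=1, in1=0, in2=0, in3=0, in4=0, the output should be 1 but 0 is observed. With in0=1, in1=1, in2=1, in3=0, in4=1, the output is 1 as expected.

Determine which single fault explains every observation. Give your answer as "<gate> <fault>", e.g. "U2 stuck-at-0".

U2 inverted output

Fault-free values for test 1 (in0=1, in1=1, in2=0, in3=1, in4=1): U1=1, U2=0, U3=1, U4=1, U5=0, U6=1, U7=0, giving Y=0. Observed 1.
Test 1: faults giving observed 1 are {U2 stuck-at-1, U2 inverted output, U3 stuck-at-0, U3 inverted output, U6 stuck-at-0, U6 inverted output, U7 stuck-at-1, U7 inverted output}.
Test 2 (in0=1, in1=0, in2=0, in3=0, in4=0): fault-free U1=0, U2=1, U3=0, U4=1, U5=0, U6=0, U7=1 → 1; observed 0. Eliminates U2 stuck-at-1, U3 stuck-at-0, U6 stuck-at-0, U7 stuck-at-1.
Test 3 (in0=1, in1=1, in2=1, in3=0, in4=1): fault-free U1=1, U2=1, U3=0, U4=0, U5=0, U6=0, U7=1 → 1; observed 1. Eliminates U3 inverted output, U6 inverted output, U7 inverted output.
Only U2 inverted output is consistent with every test.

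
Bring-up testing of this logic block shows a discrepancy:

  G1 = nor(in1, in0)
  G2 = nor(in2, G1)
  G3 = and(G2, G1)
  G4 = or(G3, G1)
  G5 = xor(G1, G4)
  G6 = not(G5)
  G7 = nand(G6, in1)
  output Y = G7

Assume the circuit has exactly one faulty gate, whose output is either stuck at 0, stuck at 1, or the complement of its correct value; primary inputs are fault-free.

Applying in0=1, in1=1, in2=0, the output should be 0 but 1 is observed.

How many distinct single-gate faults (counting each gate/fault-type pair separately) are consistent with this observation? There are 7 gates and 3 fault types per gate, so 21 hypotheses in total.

Fault-free: G1=0, G2=1, G3=0, G4=0, G5=0, G6=1, G7=0 → 0. Observed 1.
  G1: none of the 3 fault types match ✗
  G2: none of the 3 fault types match ✗
  G3: stuck-at-1, inverted output ✓; others ✗
  G4: stuck-at-1, inverted output ✓; others ✗
  G5: stuck-at-1, inverted output ✓; others ✗
  G6: stuck-at-0, inverted output ✓; others ✗
  G7: stuck-at-1, inverted output ✓; others ✗
Consistent faults: {G3 stuck-at-1, G3 inverted output, G4 stuck-at-1, G4 inverted output, G5 stuck-at-1, G5 inverted output, G6 stuck-at-0, G6 inverted output, G7 stuck-at-1, G7 inverted output} — 10 in all.

10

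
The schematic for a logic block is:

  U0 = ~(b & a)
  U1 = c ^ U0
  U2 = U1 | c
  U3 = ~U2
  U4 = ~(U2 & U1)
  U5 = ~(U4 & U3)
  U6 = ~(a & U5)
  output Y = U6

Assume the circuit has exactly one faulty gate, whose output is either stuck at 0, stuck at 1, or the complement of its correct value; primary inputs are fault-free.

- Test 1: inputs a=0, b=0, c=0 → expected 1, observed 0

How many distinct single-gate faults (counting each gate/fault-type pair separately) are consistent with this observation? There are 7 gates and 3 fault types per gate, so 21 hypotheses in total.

2

Fault-free: U0=1, U1=1, U2=1, U3=0, U4=0, U5=1, U6=1 → 1. Observed 0.
  U0: none of the 3 fault types match ✗
  U1: none of the 3 fault types match ✗
  U2: none of the 3 fault types match ✗
  U3: none of the 3 fault types match ✗
  U4: none of the 3 fault types match ✗
  U5: none of the 3 fault types match ✗
  U6: stuck-at-0, inverted output ✓; others ✗
Consistent faults: {U6 stuck-at-0, U6 inverted output} — 2 in all.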